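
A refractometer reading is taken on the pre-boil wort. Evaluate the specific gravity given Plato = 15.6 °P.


SG = 259/(259 − P)
SG = 259/(259 − 15.6)

1.0641


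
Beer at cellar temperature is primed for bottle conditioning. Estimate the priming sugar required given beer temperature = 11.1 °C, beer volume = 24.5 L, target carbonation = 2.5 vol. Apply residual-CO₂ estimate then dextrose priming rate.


residual = 14.695·(0.01821 + 0.09011·e^(−0.04·T));  sugar = (target − residual)·4.0·V
residual = 14.695·(0.01821 + 0.09011·e^(−0.04·11.1)) = 1.1170
sugar = (2.5 − 1.1170)·4.0·24.5

135.5337 g


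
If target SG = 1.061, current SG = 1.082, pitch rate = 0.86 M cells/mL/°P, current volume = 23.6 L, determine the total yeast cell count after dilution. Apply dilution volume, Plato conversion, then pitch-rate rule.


V_w = V·((SG_c−1)/(SG_t−1)−1);  °P = 259 − 259/SG_t;  cells = rate·(V+V_w)·°P
V_w = 23.6·((1.082−1)/(1.061−1)−1) = 8.1246
V_final = 23.6 + 8.1246 = 31.7246
°P = 259 − 259/1.061 = 14.8907
cells = 0.86·31.7246·14.8907

406.2643 billion cells


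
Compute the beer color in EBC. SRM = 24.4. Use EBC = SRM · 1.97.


EBC = 24.4 · 1.97

48.0680 EBC


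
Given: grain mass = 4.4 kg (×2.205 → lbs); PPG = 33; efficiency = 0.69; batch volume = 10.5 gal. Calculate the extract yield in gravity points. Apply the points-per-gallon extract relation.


points = lbs × PPG × eff / vol
lbs = 4.4 × 2.205 = 9.7020
points = 9.7020 × 33 × 0.69 / 10.5

21.0395 points


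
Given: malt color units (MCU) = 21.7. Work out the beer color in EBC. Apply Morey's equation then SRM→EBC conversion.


SRM = 1.4922·MCU^0.6859;  EBC = SRM·1.97
SRM = 1.4922·21.7^0.6859 = 12.3170
EBC = 12.3170·1.97

24.2645 EBC


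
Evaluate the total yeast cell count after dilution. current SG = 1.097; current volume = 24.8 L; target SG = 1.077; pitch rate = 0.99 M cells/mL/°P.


V_w = V·((SG_c−1)/(SG_t−1)−1);  °P = 259 − 259/SG_t;  cells = rate·(V+V_w)·°P
V_w = 24.8·((1.097−1)/(1.077−1)−1) = 6.4416
V_final = 24.8 + 6.4416 = 31.2416
°P = 259 − 259/1.077 = 18.5172
cells = 0.99·31.2416·18.5172

572.7204 billion cells


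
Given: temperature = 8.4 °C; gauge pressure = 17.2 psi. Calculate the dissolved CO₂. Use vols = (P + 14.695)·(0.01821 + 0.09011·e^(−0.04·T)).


vols = (17.2 + 14.695)·(0.01821 + 0.09011·e^(−0.04·8.4))

2.6347 volumes


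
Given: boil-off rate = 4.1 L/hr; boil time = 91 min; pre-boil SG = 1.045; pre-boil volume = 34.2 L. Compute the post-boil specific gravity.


V_post = V_pre − rate·(t/60);  SG_post = 1 + (SG_pre−1)·V_pre/V_post
V_post = 34.2 − 4.1·(91/60) = 27.9817
SG_post = 1 + (1.045 − 1)·34.2/27.9817

1.0550


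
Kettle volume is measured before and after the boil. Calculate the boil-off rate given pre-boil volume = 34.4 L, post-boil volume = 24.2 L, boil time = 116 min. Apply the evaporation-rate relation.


rate = (V_pre − V_post) / (t_min/60)
rate = (34.4 − 24.2) / (116/60)

5.2759 L/hr


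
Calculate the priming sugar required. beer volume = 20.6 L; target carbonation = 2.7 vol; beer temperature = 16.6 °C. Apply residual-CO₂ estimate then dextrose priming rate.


residual = 14.695·(0.01821 + 0.09011·e^(−0.04·T));  sugar = (target − residual)·4.0·V
residual = 14.695·(0.01821 + 0.09011·e^(−0.04·16.6)) = 0.9493
sugar = (2.7 − 0.9493)·4.0·20.6

144.2609 g


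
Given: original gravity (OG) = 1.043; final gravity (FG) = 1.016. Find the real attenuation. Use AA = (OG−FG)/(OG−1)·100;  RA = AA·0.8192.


AA = (1.043 − 1.016)/(1.043 − 1)·100 = 62.7907
RA = 62.7907·0.8192

51.4381 %


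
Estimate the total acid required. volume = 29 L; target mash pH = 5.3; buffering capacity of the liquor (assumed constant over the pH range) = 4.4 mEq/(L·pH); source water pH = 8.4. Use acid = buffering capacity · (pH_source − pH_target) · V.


acid = 4.4 · (8.4 − 5.3) · 29

395.5600 mEq


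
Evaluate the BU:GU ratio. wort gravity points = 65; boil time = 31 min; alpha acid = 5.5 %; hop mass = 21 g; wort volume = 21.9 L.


U = 1.65·0.000125^(GP/1000)·(1−e^(−0.04t))/4.15;  IBU = (α/100)·m·U·1000/V;  BU:GU = IBU/GP
U = 1.65·0.000125^(65/1000)·(1−e^(−0.04·31))/4.15 = 0.1575
IBU = (5.5/100)·21·0.1575·1000/21.9 = 8.3082
BU:GU = 8.3082/65

0.1278


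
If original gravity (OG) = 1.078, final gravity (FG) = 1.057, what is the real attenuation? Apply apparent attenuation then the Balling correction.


AA = (OG−FG)/(OG−1)·100;  RA = AA·0.8192
AA = (1.078 − 1.057)/(1.078 − 1)·100 = 26.9231
RA = 26.9231·0.8192

22.0554 %


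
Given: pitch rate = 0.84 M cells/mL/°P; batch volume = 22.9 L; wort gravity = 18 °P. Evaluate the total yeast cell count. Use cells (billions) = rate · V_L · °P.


cells = 0.84 · 22.9 · 18

346.2480 billion cells


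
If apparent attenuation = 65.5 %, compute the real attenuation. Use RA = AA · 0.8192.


RA = 65.5 · 0.8192

53.6576 %


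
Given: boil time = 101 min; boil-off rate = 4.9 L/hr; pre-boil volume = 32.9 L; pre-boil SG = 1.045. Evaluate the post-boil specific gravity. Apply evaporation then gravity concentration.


V_post = V_pre − rate·(t/60);  SG_post = 1 + (SG_pre−1)·V_pre/V_post
V_post = 32.9 − 4.9·(101/60) = 24.6517
SG_post = 1 + (1.045 − 1)·32.9/24.6517

1.0601


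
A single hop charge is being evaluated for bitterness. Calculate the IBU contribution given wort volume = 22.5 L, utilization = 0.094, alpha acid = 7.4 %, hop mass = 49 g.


IBU = (α/100)·mass·U·1000 / V
IBU = (7.4/100)·49·0.094·1000 / 22.5

15.1486 IBU


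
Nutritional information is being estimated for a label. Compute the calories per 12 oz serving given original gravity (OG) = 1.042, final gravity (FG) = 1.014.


ABW = (OG−FG)·131.25·0.79/FG;  °P = 259 − 259/SG (for OG→OE and FG→AE);  RE = 0.1808·OE + 0.8192·AE;  Cal = (6.9·ABW + 4·(RE−0.1))·FG·3.55
ABW = (1.042 − 1.014)·131.25·0.79/1.014 = 2.8632
OE = 259 − 259/1.042 = 10.4395 °P
AE = 259 − 259/1.014 = 3.5759 °P
RE = 0.1808·10.4395 + 0.8192·3.5759 = 4.8169 °P
Cal = (6.9·2.8632 + 4·(4.8169−0.1))·1.014·3.55

139.0325 kcal


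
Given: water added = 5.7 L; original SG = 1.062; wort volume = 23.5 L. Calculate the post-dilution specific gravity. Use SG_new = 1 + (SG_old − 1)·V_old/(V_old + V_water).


pts = (1.062 − 1)·1000·23.5/(23.5 + 5.7) = 49.8973
SG_new = 1 + 49.8973/1000

1.0499


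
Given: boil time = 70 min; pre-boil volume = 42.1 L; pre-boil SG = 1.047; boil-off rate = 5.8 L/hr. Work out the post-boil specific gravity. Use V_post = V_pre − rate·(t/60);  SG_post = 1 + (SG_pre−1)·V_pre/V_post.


V_post = 42.1 − 5.8·(70/60) = 35.3333
SG_post = 1 + (1.047 − 1)·42.1/35.3333

1.0560


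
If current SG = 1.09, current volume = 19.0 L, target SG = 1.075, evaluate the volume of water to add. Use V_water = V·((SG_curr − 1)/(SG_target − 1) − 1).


V_water = 19.0·((1.09 − 1)/(1.075 − 1) − 1)

3.8000 L


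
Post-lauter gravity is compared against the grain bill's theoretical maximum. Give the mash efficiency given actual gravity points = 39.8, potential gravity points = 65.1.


efficiency = actual / potential × 100
efficiency = 39.8 / 65.1 × 100

61.1367 %


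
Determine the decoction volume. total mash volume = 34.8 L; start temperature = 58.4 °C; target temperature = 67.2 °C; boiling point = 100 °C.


V_dec = V_total·(T_target − T_start)/(T_boil − T_start)
V_dec = 34.8·(67.2 − 58.4)/(100 − 58.4)

7.3615 L


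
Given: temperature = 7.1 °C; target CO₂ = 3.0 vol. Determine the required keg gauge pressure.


psi = vols/(0.01821 + 0.09011·e^(−0.04·T)) − 14.695
psi = 3.0/(0.01821 + 0.09011·e^(−0.04·7.1)) − 14.695

20.1718 psi


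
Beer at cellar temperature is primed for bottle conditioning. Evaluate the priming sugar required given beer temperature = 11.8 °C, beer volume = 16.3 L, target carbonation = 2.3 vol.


residual = 14.695·(0.01821 + 0.09011·e^(−0.04·T));  sugar = (target − residual)·4.0·V
residual = 14.695·(0.01821 + 0.09011·e^(−0.04·11.8)) = 1.0935
sugar = (2.3 − 1.0935)·4.0·16.3

78.6606 g


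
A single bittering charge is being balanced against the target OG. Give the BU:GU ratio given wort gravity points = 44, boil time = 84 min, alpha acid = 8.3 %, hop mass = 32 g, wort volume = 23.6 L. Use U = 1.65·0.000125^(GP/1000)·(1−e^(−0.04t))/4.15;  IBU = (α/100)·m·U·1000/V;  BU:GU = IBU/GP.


U = 1.65·0.000125^(44/1000)·(1−e^(−0.04·84))/4.15 = 0.2584
IBU = (8.3/100)·32·0.2584·1000/23.6 = 29.0846
BU:GU = 29.0846/44

0.6610


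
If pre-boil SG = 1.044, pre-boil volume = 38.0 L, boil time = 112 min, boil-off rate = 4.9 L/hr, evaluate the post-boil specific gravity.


V_post = V_pre − rate·(t/60);  SG_post = 1 + (SG_pre−1)·V_pre/V_post
V_post = 38.0 − 4.9·(112/60) = 28.8533
SG_post = 1 + (1.044 − 1)·38.0/28.8533

1.0579


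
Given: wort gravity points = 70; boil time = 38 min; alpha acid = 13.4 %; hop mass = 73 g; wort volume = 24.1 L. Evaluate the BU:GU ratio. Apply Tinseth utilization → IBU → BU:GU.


U = 1.65·0.000125^(GP/1000)·(1−e^(−0.04t))/4.15;  IBU = (α/100)·m·U·1000/V;  BU:GU = IBU/GP
U = 1.65·0.000125^(70/1000)·(1−e^(−0.04·38))/4.15 = 0.1656
IBU = (13.4/100)·73·0.1656·1000/24.1 = 67.2112
BU:GU = 67.2112/70

0.9602


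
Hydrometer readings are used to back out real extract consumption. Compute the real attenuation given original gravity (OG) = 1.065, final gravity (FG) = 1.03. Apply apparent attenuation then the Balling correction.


AA = (OG−FG)/(OG−1)·100;  RA = AA·0.8192
AA = (1.065 − 1.03)/(1.065 − 1)·100 = 53.8462
RA = 53.8462·0.8192

44.1108 %


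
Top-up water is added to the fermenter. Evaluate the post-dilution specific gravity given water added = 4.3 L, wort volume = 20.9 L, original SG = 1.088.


SG_new = 1 + (SG_old − 1)·V_old/(V_old + V_water)
pts = (1.088 − 1)·1000·20.9/(20.9 + 4.3) = 72.9841
SG_new = 1 + 72.9841/1000

1.0730


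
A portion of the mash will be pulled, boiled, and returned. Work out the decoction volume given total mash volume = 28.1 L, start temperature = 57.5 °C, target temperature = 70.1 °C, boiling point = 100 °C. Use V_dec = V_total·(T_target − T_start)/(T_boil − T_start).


V_dec = 28.1·(70.1 − 57.5)/(100 − 57.5)

8.3308 L


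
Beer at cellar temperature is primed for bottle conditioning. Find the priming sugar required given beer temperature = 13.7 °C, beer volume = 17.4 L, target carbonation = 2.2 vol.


residual = 14.695·(0.01821 + 0.09011·e^(−0.04·T));  sugar = (target − residual)·4.0·V
residual = 14.695·(0.01821 + 0.09011·e^(−0.04·13.7)) = 1.0331
sugar = (2.2 − 1.0331)·4.0·17.4

81.2160 g


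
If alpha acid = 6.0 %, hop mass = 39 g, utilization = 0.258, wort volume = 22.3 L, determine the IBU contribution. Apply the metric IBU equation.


IBU = (α/100)·mass·U·1000 / V
IBU = (6.0/100)·39·0.258·1000 / 22.3

27.0726 IBU


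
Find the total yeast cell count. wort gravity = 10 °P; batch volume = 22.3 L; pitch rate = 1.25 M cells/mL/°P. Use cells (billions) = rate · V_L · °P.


cells = 1.25 · 22.3 · 10

278.7500 billion cells


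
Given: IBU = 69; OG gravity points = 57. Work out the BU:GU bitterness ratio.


BU:GU = IBU / OG_points
BU:GU = 69 / 57

1.2105


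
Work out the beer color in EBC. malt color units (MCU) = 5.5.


SRM = 1.4922·MCU^0.6859;  EBC = SRM·1.97
SRM = 1.4922·5.5^0.6859 = 4.8044
EBC = 4.8044·1.97

9.4647 EBC


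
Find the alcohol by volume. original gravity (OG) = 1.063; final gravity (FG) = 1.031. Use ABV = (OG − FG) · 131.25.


ABV = (1.063 − 1.031) · 131.25

4.2000 % ABV


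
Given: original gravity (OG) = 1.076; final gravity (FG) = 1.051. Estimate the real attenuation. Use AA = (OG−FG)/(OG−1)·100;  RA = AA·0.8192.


AA = (1.076 − 1.051)/(1.076 − 1)·100 = 32.8947
RA = 32.8947·0.8192

26.9474 %


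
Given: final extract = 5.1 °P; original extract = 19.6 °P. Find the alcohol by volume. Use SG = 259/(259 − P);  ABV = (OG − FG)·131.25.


OG = 259/(259 − 19.6) = 1.0819
FG = 259/(259 − 5.1) = 1.0201
ABV = (1.0819 − 1.0201)·131.25

8.1092 % ABV


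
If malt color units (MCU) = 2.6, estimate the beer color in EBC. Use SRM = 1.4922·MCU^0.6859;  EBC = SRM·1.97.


SRM = 1.4922·2.6^0.6859 = 2.8738
EBC = 2.8738·1.97

5.6614 EBC


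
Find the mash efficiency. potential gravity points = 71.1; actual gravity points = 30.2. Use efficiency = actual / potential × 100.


efficiency = 30.2 / 71.1 × 100

42.4754 %


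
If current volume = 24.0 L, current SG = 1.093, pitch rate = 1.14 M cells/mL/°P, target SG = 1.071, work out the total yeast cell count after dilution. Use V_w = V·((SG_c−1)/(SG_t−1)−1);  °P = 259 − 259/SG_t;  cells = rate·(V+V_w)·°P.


V_w = 24.0·((1.093−1)/(1.071−1)−1) = 7.4366
V_final = 24.0 + 7.4366 = 31.4366
°P = 259 − 259/1.071 = 17.1699
cells = 1.14·31.4366·17.1699

615.3318 billion cells


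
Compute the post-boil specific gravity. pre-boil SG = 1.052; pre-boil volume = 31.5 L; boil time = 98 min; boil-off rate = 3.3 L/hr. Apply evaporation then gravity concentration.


V_post = V_pre − rate·(t/60);  SG_post = 1 + (SG_pre−1)·V_pre/V_post
V_post = 31.5 − 3.3·(98/60) = 26.1100
SG_post = 1 + (1.052 − 1)·31.5/26.1100

1.0627


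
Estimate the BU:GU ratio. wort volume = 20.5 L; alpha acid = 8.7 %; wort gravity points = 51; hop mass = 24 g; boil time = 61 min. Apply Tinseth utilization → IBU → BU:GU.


U = 1.65·0.000125^(GP/1000)·(1−e^(−0.04t))/4.15;  IBU = (α/100)·m·U·1000/V;  BU:GU = IBU/GP
U = 1.65·0.000125^(51/1000)·(1−e^(−0.04·61))/4.15 = 0.2295
IBU = (8.7/100)·24·0.2295·1000/20.5 = 23.3749
BU:GU = 23.3749/51

0.4583


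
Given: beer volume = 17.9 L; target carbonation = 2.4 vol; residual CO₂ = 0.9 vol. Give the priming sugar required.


sugar = (target − residual)·4.0·V
sugar = (2.4 − 0.9)·4.0·17.9

107.4000 g


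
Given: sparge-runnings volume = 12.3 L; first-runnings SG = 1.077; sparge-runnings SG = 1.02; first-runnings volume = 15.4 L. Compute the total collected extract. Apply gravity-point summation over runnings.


total = Σ (SG_i − 1)·1000·V_i
first = (1.077 − 1)·1000·15.4 = 1185.8000
sparge = (1.02 − 1)·1000·12.3 = 246.0000
total = 1185.8000 + 246.0000

1431.8000 gravity·L


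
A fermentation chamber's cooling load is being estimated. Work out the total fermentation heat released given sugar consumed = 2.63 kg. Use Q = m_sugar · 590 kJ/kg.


Q = 2.63 · 590

1551.7000 kJ


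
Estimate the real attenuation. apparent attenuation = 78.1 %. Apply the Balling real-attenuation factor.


RA = AA · 0.8192
RA = 78.1 · 0.8192

63.9795 %


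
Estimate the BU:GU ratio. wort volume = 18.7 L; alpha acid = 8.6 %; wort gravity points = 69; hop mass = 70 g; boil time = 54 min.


U = 1.65·0.000125^(GP/1000)·(1−e^(−0.04t))/4.15;  IBU = (α/100)·m·U·1000/V;  BU:GU = IBU/GP
U = 1.65·0.000125^(69/1000)·(1−e^(−0.04·54))/4.15 = 0.1892
IBU = (8.6/100)·70·0.1892·1000/18.7 = 60.9062
BU:GU = 60.9062/69

0.8827


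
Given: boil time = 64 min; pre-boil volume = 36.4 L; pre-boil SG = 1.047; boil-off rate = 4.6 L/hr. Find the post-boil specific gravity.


V_post = V_pre − rate·(t/60);  SG_post = 1 + (SG_pre−1)·V_pre/V_post
V_post = 36.4 − 4.6·(64/60) = 31.4933
SG_post = 1 + (1.047 − 1)·36.4/31.4933

1.0543


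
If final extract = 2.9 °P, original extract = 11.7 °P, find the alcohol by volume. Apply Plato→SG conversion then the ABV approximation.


SG = 259/(259 − P);  ABV = (OG − FG)·131.25
OG = 259/(259 − 11.7) = 1.0473
FG = 259/(259 − 2.9) = 1.0113
ABV = (1.0473 − 1.0113)·131.25

4.7233 % ABV


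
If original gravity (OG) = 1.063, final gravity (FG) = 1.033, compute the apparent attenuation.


AA = (OG − FG)/(OG − 1) · 100
AA = (1.063 − 1.033)/(1.063 − 1) · 100

47.6190 %


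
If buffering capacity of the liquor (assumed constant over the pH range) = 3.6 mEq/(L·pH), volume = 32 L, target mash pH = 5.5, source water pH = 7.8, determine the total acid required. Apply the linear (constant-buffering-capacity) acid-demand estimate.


acid = buffering capacity · (pH_source − pH_target) · V
acid = 3.6 · (7.8 − 5.5) · 32

264.9600 mEq


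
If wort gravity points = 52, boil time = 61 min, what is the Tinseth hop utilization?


U = 1.65·0.000125^(GP/1000) · (1 − e^(−0.04·t))/4.15
bigness = 1.65·0.000125^(52/1000) = 1.0340
boil_factor = (1 − e^(−0.04·61))/4.15 = 0.2200
U = 1.0340 · 0.2200

0.2274


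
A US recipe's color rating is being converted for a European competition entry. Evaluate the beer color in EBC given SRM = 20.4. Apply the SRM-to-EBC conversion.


EBC = SRM · 1.97
EBC = 20.4 · 1.97

40.1880 EBC


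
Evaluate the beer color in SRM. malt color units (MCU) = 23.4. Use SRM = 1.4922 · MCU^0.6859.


SRM = 1.4922 · 23.4^0.6859

12.9710 SRM


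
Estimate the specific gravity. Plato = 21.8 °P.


SG = 259/(259 − P)
SG = 259/(259 − 21.8)

1.0919


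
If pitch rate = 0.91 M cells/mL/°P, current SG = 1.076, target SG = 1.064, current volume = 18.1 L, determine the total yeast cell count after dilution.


V_w = V·((SG_c−1)/(SG_t−1)−1);  °P = 259 − 259/SG_t;  cells = rate·(V+V_w)·°P
V_w = 18.1·((1.076−1)/(1.064−1)−1) = 3.3938
V_final = 18.1 + 3.3938 = 21.4938
°P = 259 − 259/1.064 = 15.5789
cells = 0.91·21.4938·15.5789

304.7135 billion cells


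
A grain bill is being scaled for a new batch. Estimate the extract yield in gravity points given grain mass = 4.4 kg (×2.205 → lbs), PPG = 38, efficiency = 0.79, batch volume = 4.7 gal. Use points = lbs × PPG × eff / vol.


lbs = 4.4 × 2.205 = 9.7020
points = 9.7020 × 38 × 0.79 / 4.7

61.9689 points


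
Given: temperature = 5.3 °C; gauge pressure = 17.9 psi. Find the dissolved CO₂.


vols = (P + 14.695)·(0.01821 + 0.09011·e^(−0.04·T))
vols = (17.9 + 14.695)·(0.01821 + 0.09011·e^(−0.04·5.3))

2.9696 volumes


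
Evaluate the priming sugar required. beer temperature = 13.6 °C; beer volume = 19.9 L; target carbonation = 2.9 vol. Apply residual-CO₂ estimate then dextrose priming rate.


residual = 14.695·(0.01821 + 0.09011·e^(−0.04·T));  sugar = (target − residual)·4.0·V
residual = 14.695·(0.01821 + 0.09011·e^(−0.04·13.6)) = 1.0362
sugar = (2.9 − 1.0362)·4.0·19.9

148.3608 g


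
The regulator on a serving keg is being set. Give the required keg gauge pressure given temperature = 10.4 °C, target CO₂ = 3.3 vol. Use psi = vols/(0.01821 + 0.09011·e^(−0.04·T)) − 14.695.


psi = 3.3/(0.01821 + 0.09011·e^(−0.04·10.4)) − 14.695

27.8013 psi


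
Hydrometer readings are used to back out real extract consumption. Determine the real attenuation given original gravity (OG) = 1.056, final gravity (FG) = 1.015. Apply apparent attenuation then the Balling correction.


AA = (OG−FG)/(OG−1)·100;  RA = AA·0.8192
AA = (1.056 − 1.015)/(1.056 − 1)·100 = 73.2143
RA = 73.2143·0.8192

59.9771 %


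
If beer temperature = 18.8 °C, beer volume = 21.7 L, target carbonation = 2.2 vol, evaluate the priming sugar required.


residual = 14.695·(0.01821 + 0.09011·e^(−0.04·T));  sugar = (target − residual)·4.0·V
residual = 14.695·(0.01821 + 0.09011·e^(−0.04·18.8)) = 0.8918
sugar = (2.2 − 0.8918)·4.0·21.7

113.5484 g


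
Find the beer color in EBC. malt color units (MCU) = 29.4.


SRM = 1.4922·MCU^0.6859;  EBC = SRM·1.97
SRM = 1.4922·29.4^0.6859 = 15.1693
EBC = 15.1693·1.97

29.8836 EBC


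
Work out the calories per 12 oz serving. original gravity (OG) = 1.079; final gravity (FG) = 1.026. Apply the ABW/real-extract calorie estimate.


ABW = (OG−FG)·131.25·0.79/FG;  °P = 259 − 259/SG (for OG→OE and FG→AE);  RE = 0.1808·OE + 0.8192·AE;  Cal = (6.9·ABW + 4·(RE−0.1))·FG·3.55
ABW = (1.079 − 1.026)·131.25·0.79/1.026 = 5.3562
OE = 259 − 259/1.079 = 18.9629 °P
AE = 259 − 259/1.026 = 6.5634 °P
RE = 0.1808·18.9629 + 0.8192·6.5634 = 8.8052 °P
Cal = (6.9·5.3562 + 4·(8.8052−0.1))·1.026·3.55

261.4385 kcal


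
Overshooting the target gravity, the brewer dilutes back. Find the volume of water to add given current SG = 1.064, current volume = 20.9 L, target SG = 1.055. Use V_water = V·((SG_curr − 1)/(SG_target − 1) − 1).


V_water = 20.9·((1.064 − 1)/(1.055 − 1) − 1)

3.4200 L


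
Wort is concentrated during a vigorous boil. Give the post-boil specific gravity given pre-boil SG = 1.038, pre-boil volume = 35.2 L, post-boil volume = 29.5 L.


SG_post = 1 + (SG_pre − 1)·V_pre/V_post
pts_pre = (1.038 − 1)·1000 = 38.0000
pts_post = 38.0000·35.2/29.5 = 45.3424
SG_post = 1 + 45.3424/1000

1.0453


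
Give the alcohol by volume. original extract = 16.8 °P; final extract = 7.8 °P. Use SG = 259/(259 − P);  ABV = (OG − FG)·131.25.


OG = 259/(259 − 16.8) = 1.0694
FG = 259/(259 − 7.8) = 1.0311
ABV = (1.0694 − 1.0311)·131.25

5.0286 % ABV


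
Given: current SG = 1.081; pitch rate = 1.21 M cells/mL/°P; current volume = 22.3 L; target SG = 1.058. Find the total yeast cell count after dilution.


V_w = V·((SG_c−1)/(SG_t−1)−1);  °P = 259 − 259/SG_t;  cells = rate·(V+V_w)·°P
V_w = 22.3·((1.081−1)/(1.058−1)−1) = 8.8431
V_final = 22.3 + 8.8431 = 31.1431
°P = 259 − 259/1.058 = 14.1985
cells = 1.21·31.1431·14.1985

535.0438 billion cells


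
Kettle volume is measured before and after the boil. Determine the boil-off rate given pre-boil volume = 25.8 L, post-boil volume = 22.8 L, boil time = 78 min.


rate = (V_pre − V_post) / (t_min/60)
rate = (25.8 − 22.8) / (78/60)

2.3077 L/hr


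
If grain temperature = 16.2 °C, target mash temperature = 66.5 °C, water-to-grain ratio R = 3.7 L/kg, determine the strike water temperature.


T_strike = (0.41/R)·(T_mash − T_grain) + T_mash
T_strike = (0.41/3.7)·(66.5 − 16.2) + 66.5

72.0738 °C


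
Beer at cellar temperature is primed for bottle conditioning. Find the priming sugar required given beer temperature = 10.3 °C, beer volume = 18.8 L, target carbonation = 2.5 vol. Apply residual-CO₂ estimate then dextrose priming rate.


residual = 14.695·(0.01821 + 0.09011·e^(−0.04·T));  sugar = (target − residual)·4.0·V
residual = 14.695·(0.01821 + 0.09011·e^(−0.04·10.3)) = 1.1446
sugar = (2.5 − 1.1446)·4.0·18.8

101.9243 g


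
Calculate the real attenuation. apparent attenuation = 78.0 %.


RA = AA · 0.8192
RA = 78.0 · 0.8192

63.8976 %


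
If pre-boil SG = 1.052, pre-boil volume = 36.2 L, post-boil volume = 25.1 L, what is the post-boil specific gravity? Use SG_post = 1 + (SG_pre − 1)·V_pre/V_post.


pts_pre = (1.052 − 1)·1000 = 52.0000
pts_post = 52.0000·36.2/25.1 = 74.9960
SG_post = 1 + 74.9960/1000

1.0750


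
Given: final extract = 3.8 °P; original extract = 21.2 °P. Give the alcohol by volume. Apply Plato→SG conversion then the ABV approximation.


SG = 259/(259 − P);  ABV = (OG − FG)·131.25
OG = 259/(259 − 21.2) = 1.0892
FG = 259/(259 − 3.8) = 1.0149
ABV = (1.0892 − 1.0149)·131.25

9.7467 % ABV


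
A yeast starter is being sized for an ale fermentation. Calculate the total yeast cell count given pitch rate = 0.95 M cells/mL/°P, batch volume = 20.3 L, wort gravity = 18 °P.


cells (billions) = rate · V_L · °P
cells = 0.95 · 20.3 · 18

347.1300 billion cells


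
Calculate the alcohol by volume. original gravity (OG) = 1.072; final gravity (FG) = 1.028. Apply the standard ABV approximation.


ABV = (OG − FG) · 131.25
ABV = (1.072 − 1.028) · 131.25

5.7750 % ABV


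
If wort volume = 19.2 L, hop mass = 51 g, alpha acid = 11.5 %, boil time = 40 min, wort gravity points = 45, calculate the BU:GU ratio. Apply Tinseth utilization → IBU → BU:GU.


U = 1.65·0.000125^(GP/1000)·(1−e^(−0.04t))/4.15;  IBU = (α/100)·m·U·1000/V;  BU:GU = IBU/GP
U = 1.65·0.000125^(45/1000)·(1−e^(−0.04·40))/4.15 = 0.2118
IBU = (11.5/100)·51·0.2118·1000/19.2 = 64.6879
BU:GU = 64.6879/45

1.4375


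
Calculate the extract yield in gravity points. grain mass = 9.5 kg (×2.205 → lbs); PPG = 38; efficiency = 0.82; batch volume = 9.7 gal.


points = lbs × PPG × eff / vol
lbs = 9.5 × 2.205 = 20.9475
points = 20.9475 × 38 × 0.82 / 9.7

67.2911 points


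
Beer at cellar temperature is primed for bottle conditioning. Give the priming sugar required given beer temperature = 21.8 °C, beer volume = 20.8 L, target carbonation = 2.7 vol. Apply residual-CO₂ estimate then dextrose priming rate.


residual = 14.695·(0.01821 + 0.09011·e^(−0.04·T));  sugar = (target − residual)·4.0·V
residual = 14.695·(0.01821 + 0.09011·e^(−0.04·21.8)) = 0.8212
sugar = (2.7 − 0.8212)·4.0·20.8

156.3121 g


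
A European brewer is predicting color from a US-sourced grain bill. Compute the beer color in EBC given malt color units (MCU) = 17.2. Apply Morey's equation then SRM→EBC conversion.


SRM = 1.4922·MCU^0.6859;  EBC = SRM·1.97
SRM = 1.4922·17.2^0.6859 = 10.5021
EBC = 10.5021·1.97

20.6891 EBC


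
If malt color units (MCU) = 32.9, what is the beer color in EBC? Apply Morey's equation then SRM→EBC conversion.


SRM = 1.4922·MCU^0.6859;  EBC = SRM·1.97
SRM = 1.4922·32.9^0.6859 = 16.3860
EBC = 16.3860·1.97

32.2803 EBC


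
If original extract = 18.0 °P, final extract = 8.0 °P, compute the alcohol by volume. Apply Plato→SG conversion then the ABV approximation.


SG = 259/(259 − P);  ABV = (OG − FG)·131.25
OG = 259/(259 − 18.0) = 1.0747
FG = 259/(259 − 8.0) = 1.0319
ABV = (1.0747 − 1.0319)·131.25

5.6196 % ABV


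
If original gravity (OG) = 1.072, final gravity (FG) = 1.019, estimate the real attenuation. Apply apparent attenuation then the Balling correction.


AA = (OG−FG)/(OG−1)·100;  RA = AA·0.8192
AA = (1.072 − 1.019)/(1.072 − 1)·100 = 73.6111
RA = 73.6111·0.8192

60.3022 %


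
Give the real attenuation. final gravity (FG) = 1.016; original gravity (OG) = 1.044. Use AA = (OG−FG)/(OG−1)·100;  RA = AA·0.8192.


AA = (1.044 − 1.016)/(1.044 − 1)·100 = 63.6364
RA = 63.6364·0.8192

52.1309 %


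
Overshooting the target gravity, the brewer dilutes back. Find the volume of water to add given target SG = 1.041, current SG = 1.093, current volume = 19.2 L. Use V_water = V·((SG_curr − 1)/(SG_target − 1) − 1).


V_water = 19.2·((1.093 − 1)/(1.041 − 1) − 1)

24.3512 L


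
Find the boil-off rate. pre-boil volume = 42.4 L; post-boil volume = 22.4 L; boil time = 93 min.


rate = (V_pre − V_post) / (t_min/60)
rate = (42.4 − 22.4) / (93/60)

12.9032 L/hr


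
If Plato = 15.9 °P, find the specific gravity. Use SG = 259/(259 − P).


SG = 259/(259 − 15.9)

1.0654


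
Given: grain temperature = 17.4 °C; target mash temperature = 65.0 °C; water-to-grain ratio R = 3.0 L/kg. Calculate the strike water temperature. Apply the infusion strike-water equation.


T_strike = (0.41/R)·(T_mash − T_grain) + T_mash
T_strike = (0.41/3.0)·(65.0 − 17.4) + 65.0

71.5053 °C


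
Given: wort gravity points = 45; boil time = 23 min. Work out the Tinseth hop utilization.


U = 1.65·0.000125^(GP/1000) · (1 − e^(−0.04·t))/4.15
bigness = 1.65·0.000125^(45/1000) = 1.1011
boil_factor = (1 − e^(−0.04·23))/4.15 = 0.1449
U = 1.1011 · 0.1449

0.1596


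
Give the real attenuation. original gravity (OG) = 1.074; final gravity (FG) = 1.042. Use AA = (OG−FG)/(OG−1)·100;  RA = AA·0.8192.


AA = (1.074 − 1.042)/(1.074 − 1)·100 = 43.2432
RA = 43.2432·0.8192

35.4249 %


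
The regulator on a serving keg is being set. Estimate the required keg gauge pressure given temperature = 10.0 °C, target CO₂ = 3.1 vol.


psi = vols/(0.01821 + 0.09011·e^(−0.04·T)) − 14.695
psi = 3.1/(0.01821 + 0.09011·e^(−0.04·10.0)) − 14.695

24.7389 psi


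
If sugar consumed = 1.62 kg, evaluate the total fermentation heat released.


Q = m_sugar · 590 kJ/kg
Q = 1.62 · 590

955.8000 kJ


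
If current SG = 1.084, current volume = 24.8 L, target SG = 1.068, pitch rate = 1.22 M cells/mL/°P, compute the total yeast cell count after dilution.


V_w = V·((SG_c−1)/(SG_t−1)−1);  °P = 259 − 259/SG_t;  cells = rate·(V+V_w)·°P
V_w = 24.8·((1.084−1)/(1.068−1)−1) = 5.8353
V_final = 24.8 + 5.8353 = 30.6353
°P = 259 − 259/1.068 = 16.4906
cells = 1.22·30.6353·16.4906

616.3385 billion cells


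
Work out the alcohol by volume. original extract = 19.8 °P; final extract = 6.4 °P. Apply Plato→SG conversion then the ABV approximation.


SG = 259/(259 − P);  ABV = (OG − FG)·131.25
OG = 259/(259 − 19.8) = 1.0828
FG = 259/(259 − 6.4) = 1.0253
ABV = (1.0828 − 1.0253)·131.25

7.5389 % ABV


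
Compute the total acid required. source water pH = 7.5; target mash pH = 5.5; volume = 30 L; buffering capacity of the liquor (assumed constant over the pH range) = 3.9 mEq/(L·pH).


acid = buffering capacity · (pH_source − pH_target) · V
acid = 3.9 · (7.5 − 5.5) · 30

234.0000 mEq


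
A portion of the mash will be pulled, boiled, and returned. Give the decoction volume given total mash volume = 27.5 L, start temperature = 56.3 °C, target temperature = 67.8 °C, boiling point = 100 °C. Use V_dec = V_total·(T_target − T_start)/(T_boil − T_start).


V_dec = 27.5·(67.8 − 56.3)/(100 − 56.3)

7.2368 L


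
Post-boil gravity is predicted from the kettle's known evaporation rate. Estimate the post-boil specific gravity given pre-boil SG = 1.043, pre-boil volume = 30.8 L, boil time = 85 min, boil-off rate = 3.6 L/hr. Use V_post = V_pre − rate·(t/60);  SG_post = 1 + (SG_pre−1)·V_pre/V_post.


V_post = 30.8 − 3.6·(85/60) = 25.7000
SG_post = 1 + (1.043 − 1)·30.8/25.7000

1.0515


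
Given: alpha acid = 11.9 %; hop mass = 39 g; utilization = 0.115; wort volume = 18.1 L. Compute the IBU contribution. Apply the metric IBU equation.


IBU = (α/100)·mass·U·1000 / V
IBU = (11.9/100)·39·0.115·1000 / 18.1

29.4870 IBU


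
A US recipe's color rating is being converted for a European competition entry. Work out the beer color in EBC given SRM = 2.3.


EBC = SRM · 1.97
EBC = 2.3 · 1.97

4.5310 EBC


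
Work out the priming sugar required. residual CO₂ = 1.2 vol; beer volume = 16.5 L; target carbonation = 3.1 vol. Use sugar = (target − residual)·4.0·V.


sugar = (3.1 − 1.2)·4.0·16.5

125.4000 g


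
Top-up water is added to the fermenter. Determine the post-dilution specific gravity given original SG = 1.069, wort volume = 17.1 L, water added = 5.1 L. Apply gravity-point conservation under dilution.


SG_new = 1 + (SG_old − 1)·V_old/(V_old + V_water)
pts = (1.069 − 1)·1000·17.1/(17.1 + 5.1) = 53.1486
SG_new = 1 + 53.1486/1000

1.0531


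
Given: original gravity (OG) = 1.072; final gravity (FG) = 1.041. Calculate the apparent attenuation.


AA = (OG − FG)/(OG − 1) · 100
AA = (1.072 − 1.041)/(1.072 − 1) · 100

43.0556 %


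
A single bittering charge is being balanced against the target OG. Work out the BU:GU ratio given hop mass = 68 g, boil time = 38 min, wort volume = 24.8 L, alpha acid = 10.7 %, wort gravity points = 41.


U = 1.65·0.000125^(GP/1000)·(1−e^(−0.04t))/4.15;  IBU = (α/100)·m·U·1000/V;  BU:GU = IBU/GP
U = 1.65·0.000125^(41/1000)·(1−e^(−0.04·38))/4.15 = 0.2149
IBU = (10.7/100)·68·0.2149·1000/24.8 = 63.0466
BU:GU = 63.0466/41

1.5377


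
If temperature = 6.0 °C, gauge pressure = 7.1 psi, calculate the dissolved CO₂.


vols = (P + 14.695)·(0.01821 + 0.09011·e^(−0.04·T))
vols = (7.1 + 14.695)·(0.01821 + 0.09011·e^(−0.04·6.0))

1.9418 volumes


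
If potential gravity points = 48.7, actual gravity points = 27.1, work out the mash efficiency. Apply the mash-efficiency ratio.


efficiency = actual / potential × 100
efficiency = 27.1 / 48.7 × 100

55.6468 %


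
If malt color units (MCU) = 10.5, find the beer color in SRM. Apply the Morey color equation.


SRM = 1.4922 · MCU^0.6859
SRM = 1.4922 · 10.5^0.6859

7.4862 SRM


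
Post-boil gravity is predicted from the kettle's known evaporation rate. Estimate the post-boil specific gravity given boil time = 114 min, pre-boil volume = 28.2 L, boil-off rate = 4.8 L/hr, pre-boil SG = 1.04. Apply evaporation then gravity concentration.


V_post = V_pre − rate·(t/60);  SG_post = 1 + (SG_pre−1)·V_pre/V_post
V_post = 28.2 − 4.8·(114/60) = 19.0800
SG_post = 1 + (1.04 − 1)·28.2/19.0800

1.0591


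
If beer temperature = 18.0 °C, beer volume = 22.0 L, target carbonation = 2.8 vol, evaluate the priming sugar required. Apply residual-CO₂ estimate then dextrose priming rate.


residual = 14.695·(0.01821 + 0.09011·e^(−0.04·T));  sugar = (target − residual)·4.0·V
residual = 14.695·(0.01821 + 0.09011·e^(−0.04·18.0)) = 0.9121
sugar = (2.8 − 0.9121)·4.0·22.0

166.1319 g


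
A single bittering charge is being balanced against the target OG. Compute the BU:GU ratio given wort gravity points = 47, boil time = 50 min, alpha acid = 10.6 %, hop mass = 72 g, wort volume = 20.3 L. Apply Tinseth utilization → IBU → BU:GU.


U = 1.65·0.000125^(GP/1000)·(1−e^(−0.04t))/4.15;  IBU = (α/100)·m·U·1000/V;  BU:GU = IBU/GP
U = 1.65·0.000125^(47/1000)·(1−e^(−0.04·50))/4.15 = 0.2253
IBU = (10.6/100)·72·0.2253·1000/20.3 = 84.7190
BU:GU = 84.7190/47

1.8025


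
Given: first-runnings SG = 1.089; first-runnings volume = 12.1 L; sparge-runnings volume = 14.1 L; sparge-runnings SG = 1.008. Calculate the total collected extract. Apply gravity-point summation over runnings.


total = Σ (SG_i − 1)·1000·V_i
first = (1.089 − 1)·1000·12.1 = 1076.9000
sparge = (1.008 − 1)·1000·14.1 = 112.8000
total = 1076.9000 + 112.8000

1189.7000 gravity·L


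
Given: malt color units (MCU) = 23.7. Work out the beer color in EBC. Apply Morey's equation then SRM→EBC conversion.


SRM = 1.4922·MCU^0.6859;  EBC = SRM·1.97
SRM = 1.4922·23.7^0.6859 = 13.0848
EBC = 13.0848·1.97

25.7770 EBC


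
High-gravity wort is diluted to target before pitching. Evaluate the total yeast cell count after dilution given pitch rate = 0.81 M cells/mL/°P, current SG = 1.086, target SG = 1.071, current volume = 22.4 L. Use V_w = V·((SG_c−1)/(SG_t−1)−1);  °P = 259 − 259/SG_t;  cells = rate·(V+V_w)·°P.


V_w = 22.4·((1.086−1)/(1.071−1)−1) = 4.7324
V_final = 22.4 + 4.7324 = 27.1324
°P = 259 − 259/1.071 = 17.1699
cells = 0.81·27.1324·17.1699

377.3478 billion cells


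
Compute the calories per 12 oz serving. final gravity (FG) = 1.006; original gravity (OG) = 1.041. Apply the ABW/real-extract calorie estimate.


ABW = (OG−FG)·131.25·0.79/FG;  °P = 259 − 259/SG (for OG→OE and FG→AE);  RE = 0.1808·OE + 0.8192·AE;  Cal = (6.9·ABW + 4·(RE−0.1))·FG·3.55
ABW = (1.041 − 1.006)·131.25·0.79/1.006 = 3.6074
OE = 259 − 259/1.041 = 10.2008 °P
AE = 259 − 259/1.006 = 1.5447 °P
RE = 0.1808·10.2008 + 0.8192·1.5447 = 3.1097 °P
Cal = (6.9·3.6074 + 4·(3.1097−0.1))·1.006·3.55

131.8887 kcal


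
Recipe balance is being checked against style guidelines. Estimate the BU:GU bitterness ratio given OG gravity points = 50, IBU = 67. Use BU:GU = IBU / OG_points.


BU:GU = 67 / 50

1.3400


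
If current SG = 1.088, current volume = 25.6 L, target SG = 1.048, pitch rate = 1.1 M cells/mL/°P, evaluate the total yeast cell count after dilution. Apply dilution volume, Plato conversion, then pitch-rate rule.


V_w = V·((SG_c−1)/(SG_t−1)−1);  °P = 259 − 259/SG_t;  cells = rate·(V+V_w)·°P
V_w = 25.6·((1.088−1)/(1.048−1)−1) = 21.3333
V_final = 25.6 + 21.3333 = 46.9333
°P = 259 − 259/1.048 = 11.8626
cells = 1.1·46.9333·11.8626

612.4263 billion cells


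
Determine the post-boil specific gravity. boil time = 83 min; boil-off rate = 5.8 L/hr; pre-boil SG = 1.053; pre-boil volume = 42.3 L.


V_post = V_pre − rate·(t/60);  SG_post = 1 + (SG_pre−1)·V_pre/V_post
V_post = 42.3 − 5.8·(83/60) = 34.2767
SG_post = 1 + (1.053 − 1)·42.3/34.2767

1.0654


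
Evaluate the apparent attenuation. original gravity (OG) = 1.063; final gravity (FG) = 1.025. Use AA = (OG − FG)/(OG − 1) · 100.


AA = (1.063 − 1.025)/(1.063 − 1) · 100

60.3175 %


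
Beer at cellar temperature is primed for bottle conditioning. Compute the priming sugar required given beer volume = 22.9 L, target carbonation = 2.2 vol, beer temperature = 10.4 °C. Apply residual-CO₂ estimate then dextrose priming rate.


residual = 14.695·(0.01821 + 0.09011·e^(−0.04·T));  sugar = (target − residual)·4.0·V
residual = 14.695·(0.01821 + 0.09011·e^(−0.04·10.4)) = 1.1411
sugar = (2.2 − 1.1411)·4.0·22.9

96.9932 g


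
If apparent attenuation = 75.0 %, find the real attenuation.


RA = AA · 0.8192
RA = 75.0 · 0.8192

61.4400 %


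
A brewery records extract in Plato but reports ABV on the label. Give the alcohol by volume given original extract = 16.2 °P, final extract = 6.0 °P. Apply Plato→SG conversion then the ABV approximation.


SG = 259/(259 − P);  ABV = (OG − FG)·131.25
OG = 259/(259 − 16.2) = 1.0667
FG = 259/(259 − 6.0) = 1.0237
ABV = (1.0667 − 1.0237)·131.25

5.6446 % ABV


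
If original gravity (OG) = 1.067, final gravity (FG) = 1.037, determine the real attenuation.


AA = (OG−FG)/(OG−1)·100;  RA = AA·0.8192
AA = (1.067 − 1.037)/(1.067 − 1)·100 = 44.7761
RA = 44.7761·0.8192

36.6806 %


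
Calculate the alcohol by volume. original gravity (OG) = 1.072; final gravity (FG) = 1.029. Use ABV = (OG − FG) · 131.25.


ABV = (1.072 − 1.029) · 131.25

5.6438 % ABV


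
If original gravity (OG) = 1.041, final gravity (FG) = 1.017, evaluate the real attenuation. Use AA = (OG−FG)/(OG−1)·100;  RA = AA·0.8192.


AA = (1.041 − 1.017)/(1.041 − 1)·100 = 58.5366
RA = 58.5366·0.8192

47.9532 %


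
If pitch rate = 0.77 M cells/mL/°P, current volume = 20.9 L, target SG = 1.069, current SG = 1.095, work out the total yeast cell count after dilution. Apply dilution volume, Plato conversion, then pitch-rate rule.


V_w = V·((SG_c−1)/(SG_t−1)−1);  °P = 259 − 259/SG_t;  cells = rate·(V+V_w)·°P
V_w = 20.9·((1.095−1)/(1.069−1)−1) = 7.8754
V_final = 20.9 + 7.8754 = 28.7754
°P = 259 − 259/1.069 = 16.7175
cells = 0.77·28.7754·16.7175

370.4100 billion cells


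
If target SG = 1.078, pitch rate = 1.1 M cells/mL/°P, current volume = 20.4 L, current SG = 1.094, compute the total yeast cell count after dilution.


V_w = V·((SG_c−1)/(SG_t−1)−1);  °P = 259 − 259/SG_t;  cells = rate·(V+V_w)·°P
V_w = 20.4·((1.094−1)/(1.078−1)−1) = 4.1846
V_final = 20.4 + 4.1846 = 24.5846
°P = 259 − 259/1.078 = 18.7403
cells = 1.1·24.5846·18.7403

506.7943 billion cells


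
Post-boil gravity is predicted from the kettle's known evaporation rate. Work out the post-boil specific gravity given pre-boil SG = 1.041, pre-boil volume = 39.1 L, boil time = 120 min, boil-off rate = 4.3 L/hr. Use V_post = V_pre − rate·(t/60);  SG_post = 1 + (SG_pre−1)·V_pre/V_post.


V_post = 39.1 − 4.3·(120/60) = 30.5000
SG_post = 1 + (1.041 − 1)·39.1/30.5000

1.0526


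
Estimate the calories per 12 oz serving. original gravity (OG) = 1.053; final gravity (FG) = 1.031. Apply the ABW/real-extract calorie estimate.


ABW = (OG−FG)·131.25·0.79/FG;  °P = 259 − 259/SG (for OG→OE and FG→AE);  RE = 0.1808·OE + 0.8192·AE;  Cal = (6.9·ABW + 4·(RE−0.1))·FG·3.55
ABW = (1.053 − 1.031)·131.25·0.79/1.031 = 2.2125
OE = 259 − 259/1.053 = 13.0361 °P
AE = 259 − 259/1.031 = 7.7876 °P
RE = 0.1808·13.0361 + 0.8192·7.7876 = 8.7365 °P
Cal = (6.9·2.2125 + 4·(8.7365−0.1))·1.031·3.55

182.3165 kcal
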